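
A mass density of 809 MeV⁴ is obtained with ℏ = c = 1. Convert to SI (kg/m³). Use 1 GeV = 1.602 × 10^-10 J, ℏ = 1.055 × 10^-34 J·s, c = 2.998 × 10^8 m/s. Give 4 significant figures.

1.874 × 10^11 kg/m³

Mass density is [E]/(c²[L]³) = [E]⁴/(ℏ³c⁵).
1 GeV⁴ → 1/(ℏ³c⁵) × (1 GeV in J)⁴ = 2.316 × 10^20 kg/m³.
Convert the energy scale: 809 MeV⁴ = 8.09 × 10^-10 GeV⁴.
Result: 8.09 × 10^-10 × 2.316 × 10^20 = 1.874 × 10^11 kg/m³.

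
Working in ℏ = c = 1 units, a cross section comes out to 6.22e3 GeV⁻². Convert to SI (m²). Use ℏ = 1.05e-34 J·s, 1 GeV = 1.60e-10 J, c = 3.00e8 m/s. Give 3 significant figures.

Area is [L]² = [E]⁻²·(ℏc)²; restore (ℏc)².
1 GeV⁻² → (ℏc)² × (1 GeV in J)⁻² = 3.88e-32 m².
Result: 6.22e3 × 3.88e-32 = 2.41e-28 m².

2.41e-28 m²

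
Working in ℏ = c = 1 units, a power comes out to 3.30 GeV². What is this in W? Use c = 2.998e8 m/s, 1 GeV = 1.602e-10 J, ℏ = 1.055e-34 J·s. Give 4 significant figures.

8.028e14 W

Power is [E]/[T] = [E]²/ℏ.
1 GeV² → 1/ℏ × (1 GeV in J)² = 2.433e14 W.
Result: 3.30 × 2.433e14 = 8.028e14 W.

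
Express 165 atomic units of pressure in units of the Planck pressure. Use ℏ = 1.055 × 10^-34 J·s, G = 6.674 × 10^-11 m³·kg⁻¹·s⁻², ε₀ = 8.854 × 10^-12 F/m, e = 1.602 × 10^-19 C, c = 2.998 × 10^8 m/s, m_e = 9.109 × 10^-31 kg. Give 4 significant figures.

1.043 × 10^-98

atomic unit of pressure: P_au = E_h/a₀³ = m_e⁴e¹⁰/((4πε₀)⁵ℏ⁸) = 2.929 × 10^13 Pa
Planck pressure: p_P = c⁷/(ℏG²) = 4.632 × 10^113 Pa
165 × 2.929 × 10^13 / 4.632 × 10^113 = 1.043 × 10^-98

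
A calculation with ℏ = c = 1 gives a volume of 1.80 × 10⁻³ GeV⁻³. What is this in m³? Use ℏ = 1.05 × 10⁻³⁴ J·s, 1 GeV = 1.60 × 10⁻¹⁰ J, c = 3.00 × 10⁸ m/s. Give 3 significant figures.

1.37 × 10⁻⁵⁰ m³

Volume is [L]³ = [E]⁻³·(ℏc)³.
1 GeV⁻³ → (ℏc)³ × (1 GeV in J)⁻³ = 7.63 × 10⁻⁴⁸ m³.
Result: 1.80 × 10⁻³ × 7.63 × 10⁻⁴⁸ = 1.37 × 10⁻⁵⁰ m³.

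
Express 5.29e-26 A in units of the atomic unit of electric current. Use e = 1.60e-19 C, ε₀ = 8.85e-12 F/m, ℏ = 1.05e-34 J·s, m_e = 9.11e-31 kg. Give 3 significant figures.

7.93e-24

atomic unit of electric current: I_au = e E_h/ℏ = m_e e⁵/((4πε₀)²ℏ³) = 6.67e-3 A.
5.29e-26 / 6.67e-3 = 7.93e-24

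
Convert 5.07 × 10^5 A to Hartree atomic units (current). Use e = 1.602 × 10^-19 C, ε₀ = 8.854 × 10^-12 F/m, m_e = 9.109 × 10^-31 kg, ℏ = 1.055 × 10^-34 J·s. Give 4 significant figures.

atomic unit of electric current: I_au = e E_h/ℏ = m_e e⁵/((4πε₀)²ℏ³) = 6.612 × 10^-3 A.
5.07 × 10^5 / 6.612 × 10^-3 = 7.668 × 10^7

7.668 × 10^7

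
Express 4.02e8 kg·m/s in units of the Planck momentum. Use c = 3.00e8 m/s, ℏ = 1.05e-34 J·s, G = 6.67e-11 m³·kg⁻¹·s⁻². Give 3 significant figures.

6.17e7

Planck momentum: p_P = √(ℏc³/G) = 6.52 kg·m/s.
4.02e8 / 6.52 = 6.17e7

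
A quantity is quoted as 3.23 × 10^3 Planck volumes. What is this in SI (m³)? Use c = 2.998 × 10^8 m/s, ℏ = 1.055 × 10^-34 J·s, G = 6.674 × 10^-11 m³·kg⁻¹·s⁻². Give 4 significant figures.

1.364 × 10^-101 m³

One Planck volume: V_P = (ℏG/c³)^(3/2) = 4.224 × 10^-105 m³.
3.23 × 10^3 × 4.224 × 10^-105 m³ = 1.364 × 10^-101 m³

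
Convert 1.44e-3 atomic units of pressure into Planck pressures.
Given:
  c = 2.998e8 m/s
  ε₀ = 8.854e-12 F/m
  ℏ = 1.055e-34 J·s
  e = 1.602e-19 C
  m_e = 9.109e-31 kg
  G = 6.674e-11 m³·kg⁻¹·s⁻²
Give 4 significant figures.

atomic unit of pressure: P_au = E_h/a₀³ = m_e⁴e¹⁰/((4πε₀)⁵ℏ⁸) = 2.929e13 Pa
Planck pressure: p_P = c⁷/(ℏG²) = 4.632e113 Pa
1.44e-3 × 2.929e13 / 4.632e113 = 9.106e-104

9.106e-104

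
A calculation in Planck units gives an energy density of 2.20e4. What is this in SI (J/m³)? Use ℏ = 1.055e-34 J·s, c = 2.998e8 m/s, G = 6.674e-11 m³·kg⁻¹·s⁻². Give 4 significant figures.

One Planck energy density: u_P = c⁷/(ℏG²) = 4.632e113 J/m³.
2.20e4 × 4.632e113 J/m³ = 1.019e118 J/m³

1.019e118 J/m³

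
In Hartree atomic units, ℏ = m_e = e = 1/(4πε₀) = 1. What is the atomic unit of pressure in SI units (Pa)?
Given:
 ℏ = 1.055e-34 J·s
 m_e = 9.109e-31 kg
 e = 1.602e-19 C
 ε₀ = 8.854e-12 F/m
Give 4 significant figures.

2.929e13 Pa

Dimensional analysis gives P_au = E_h/a₀³ = m_e⁴e¹⁰/((4πε₀)⁵ℏ⁸).
E_h = 4.354e-18 J
a₀ = 5.297e-11 m
E_h/a₀³ = 2.929e13 Pa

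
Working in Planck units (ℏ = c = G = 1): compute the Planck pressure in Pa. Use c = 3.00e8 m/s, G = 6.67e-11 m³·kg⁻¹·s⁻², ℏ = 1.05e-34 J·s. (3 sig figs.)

Dimensional analysis gives p_P = c⁷/(ℏG²).
  = 2.19e59 / 4.67e-55
  = 4.68e113 Pa

4.68e113 Pa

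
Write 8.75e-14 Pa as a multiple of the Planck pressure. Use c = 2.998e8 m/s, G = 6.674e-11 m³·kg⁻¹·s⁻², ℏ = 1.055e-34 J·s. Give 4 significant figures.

Planck pressure: p_P = c⁷/(ℏG²) = 4.632e113 Pa.
8.75e-14 / 4.632e113 = 1.889e-127

1.889e-127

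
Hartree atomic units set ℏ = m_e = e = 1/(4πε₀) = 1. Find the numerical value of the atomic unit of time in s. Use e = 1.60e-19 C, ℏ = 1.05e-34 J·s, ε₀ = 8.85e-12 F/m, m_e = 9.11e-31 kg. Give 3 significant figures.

From ℏ = m_e = e = 1/(4πε₀) = 1 the time scale is τ_au = (4πε₀)²ℏ³/(m_e e⁴).
E_h = 4.38e-18 J
ℏ/E_h = 2.40e-17 s

2.40e-17 s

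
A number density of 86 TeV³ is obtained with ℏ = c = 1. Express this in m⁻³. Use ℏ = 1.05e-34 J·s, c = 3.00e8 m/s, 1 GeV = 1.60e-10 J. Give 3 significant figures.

Number density is [L]⁻³ = [E]³/(ℏc)³.
1 GeV³ → 1/(ℏc)³ × (1 GeV in J)³ = 1.31e47 m⁻³.
Convert the energy scale: 86 TeV³ = 8.60e10 GeV³.
Result: 8.60e10 × 1.31e47 = 1.13e58 m⁻³.

1.13e58 m⁻³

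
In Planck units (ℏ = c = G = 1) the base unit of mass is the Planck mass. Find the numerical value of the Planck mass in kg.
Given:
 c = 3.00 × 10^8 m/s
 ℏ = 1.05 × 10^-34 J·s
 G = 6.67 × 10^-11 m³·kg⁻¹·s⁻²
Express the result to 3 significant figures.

2.17 × 10^-8 kg

m_P = √(ℏc/G)
  = √(4.72 × 10^-16)
  = 2.17 × 10^-8 kg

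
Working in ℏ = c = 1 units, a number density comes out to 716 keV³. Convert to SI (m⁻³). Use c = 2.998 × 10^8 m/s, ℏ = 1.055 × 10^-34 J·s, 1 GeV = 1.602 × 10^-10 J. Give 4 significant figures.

9.304 × 10^31 m⁻³

Number density is [L]⁻³ = [E]³/(ℏc)³.
1 GeV³ → 1/(ℏc)³ × (1 GeV in J)³ = 1.299 × 10^47 m⁻³.
Convert the energy scale: 716 keV³ = 7.16 × 10^-16 GeV³.
Result: 7.16 × 10^-16 × 1.299 × 10^47 = 9.304 × 10^31 m⁻³.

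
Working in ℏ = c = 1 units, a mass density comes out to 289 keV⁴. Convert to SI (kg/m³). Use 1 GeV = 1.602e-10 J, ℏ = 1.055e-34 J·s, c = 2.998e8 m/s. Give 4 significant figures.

Mass density is [E]/(c²[L]³) = [E]⁴/(ℏ³c⁵).
1 GeV⁴ → 1/(ℏ³c⁵) × (1 GeV in J)⁴ = 2.316e20 kg/m³.
Convert the energy scale: 289 keV⁴ = 2.89e-22 GeV⁴.
Result: 2.89e-22 × 2.316e20 = 0.06693 kg/m³.

0.06693 kg/m³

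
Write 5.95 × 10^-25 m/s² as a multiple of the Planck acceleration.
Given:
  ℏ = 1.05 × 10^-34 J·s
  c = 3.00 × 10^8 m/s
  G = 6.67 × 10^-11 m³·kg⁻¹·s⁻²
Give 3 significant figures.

1.06 × 10^-76

Planck acceleration: a_P = √(c⁷/(ℏG)) = 5.59 × 10^51 m/s².
5.95 × 10^-25 / 5.59 × 10^51 = 1.06 × 10^-76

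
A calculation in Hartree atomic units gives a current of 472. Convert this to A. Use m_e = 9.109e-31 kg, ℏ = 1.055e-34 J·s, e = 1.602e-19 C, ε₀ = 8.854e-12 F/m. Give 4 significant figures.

3.121 A

One atomic unit of electric current: I_au = e E_h/ℏ = m_e e⁵/((4πε₀)²ℏ³) = 6.612e-3 A.
472 × 6.612e-3 A = 3.121 A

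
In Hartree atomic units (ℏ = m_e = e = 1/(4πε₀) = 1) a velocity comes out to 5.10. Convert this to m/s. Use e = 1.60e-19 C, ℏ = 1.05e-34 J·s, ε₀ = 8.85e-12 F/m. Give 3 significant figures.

1.12e7 m/s

One atomic unit of velocity: v_au = e²/(4πε₀ℏ) = 2.19e6 m/s.
5.10 × 2.19e6 m/s = 1.12e7 m/s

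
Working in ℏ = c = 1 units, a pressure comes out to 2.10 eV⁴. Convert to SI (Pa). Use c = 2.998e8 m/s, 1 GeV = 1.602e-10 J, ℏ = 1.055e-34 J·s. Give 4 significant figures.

43.71 Pa

Pressure is [E]/[L]³ = [E]⁴/(ℏc)³.
1 GeV⁴ → 1/(ℏc)³ × (1 GeV in J)⁴ = 2.082e37 Pa.
Convert the energy scale: 2.10 eV⁴ = 2.10e-36 GeV⁴.
Result: 2.10e-36 × 2.082e37 = 43.71 Pa.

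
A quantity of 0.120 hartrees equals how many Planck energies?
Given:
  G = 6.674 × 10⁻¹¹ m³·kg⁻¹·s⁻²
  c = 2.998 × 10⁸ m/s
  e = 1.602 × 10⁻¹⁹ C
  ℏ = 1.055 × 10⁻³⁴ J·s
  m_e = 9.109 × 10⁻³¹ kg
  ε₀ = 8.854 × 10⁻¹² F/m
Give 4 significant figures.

hartree: E_h = m_e e⁴/(4πε₀ℏ)² = 4.354 × 10⁻¹⁸ J
Planck energy: E_P = √(ℏc⁵/G) = 1.957 × 10⁹ J
0.120 × 4.354 × 10⁻¹⁸ / 1.957 × 10⁹ = 2.670 × 10⁻²⁸

2.670 × 10⁻²⁸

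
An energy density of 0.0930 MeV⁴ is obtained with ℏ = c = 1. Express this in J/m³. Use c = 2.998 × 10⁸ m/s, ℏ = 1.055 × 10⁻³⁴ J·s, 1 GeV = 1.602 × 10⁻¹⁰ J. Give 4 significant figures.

1.936 × 10²⁴ J/m³

[E]/[L]³ = [E]⁴/(ℏc)³; restore (ℏc)⁻³.
1 GeV⁴ → 1/(ℏc)³ × (1 GeV in J)⁴ = 2.082 × 10³⁷ J/m³.
Convert the energy scale: 0.0930 MeV⁴ = 9.30 × 10⁻¹⁴ GeV⁴.
Result: 9.30 × 10⁻¹⁴ × 2.082 × 10³⁷ = 1.936 × 10²⁴ J/m³.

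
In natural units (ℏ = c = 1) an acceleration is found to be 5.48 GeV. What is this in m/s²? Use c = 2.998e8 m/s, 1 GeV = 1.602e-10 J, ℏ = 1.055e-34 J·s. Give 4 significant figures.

Acceleration is [L]/[T]² = c·[E]/ℏ.
1 GeV → c/ℏ × (1 GeV in J) = 4.552e32 m/s².
Result: 5.48 × 4.552e32 = 2.495e33 m/s².

2.495e33 m/s²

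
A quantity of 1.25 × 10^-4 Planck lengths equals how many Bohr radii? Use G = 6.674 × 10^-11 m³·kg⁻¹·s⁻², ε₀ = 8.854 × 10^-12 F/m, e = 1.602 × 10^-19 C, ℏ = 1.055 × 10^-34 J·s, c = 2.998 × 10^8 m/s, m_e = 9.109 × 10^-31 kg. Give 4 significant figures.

Planck length: ℓ_P = √(ℏG/c³) = 1.616 × 10^-35 m
Bohr radius: a₀ = 4πε₀ℏ²/(m_e e²) = 5.297 × 10^-11 m
1.25 × 10^-4 × 1.616 × 10^-35 / 5.297 × 10^-11 = 3.814 × 10^-29

3.814 × 10^-29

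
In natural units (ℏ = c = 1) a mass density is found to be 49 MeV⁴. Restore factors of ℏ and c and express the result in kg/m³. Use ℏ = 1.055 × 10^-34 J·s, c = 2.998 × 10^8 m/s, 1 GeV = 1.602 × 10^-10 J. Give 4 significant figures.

1.135 × 10^10 kg/m³

Mass density is [E]/(c²[L]³) = [E]⁴/(ℏ³c⁵).
1 GeV⁴ → 1/(ℏ³c⁵) × (1 GeV in J)⁴ = 2.316 × 10^20 kg/m³.
Convert the energy scale: 49 MeV⁴ = 4.90 × 10^-11 GeV⁴.
Result: 4.90 × 10^-11 × 2.316 × 10^20 = 1.135 × 10^10 kg/m³.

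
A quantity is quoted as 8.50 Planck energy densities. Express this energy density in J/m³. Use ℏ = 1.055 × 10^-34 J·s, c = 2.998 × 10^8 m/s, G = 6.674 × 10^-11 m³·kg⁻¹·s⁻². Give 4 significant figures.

3.937 × 10^114 J/m³

One Planck energy density: u_P = c⁷/(ℏG²) = 4.632 × 10^113 J/m³.
8.50 × 4.632 × 10^113 J/m³ = 3.937 × 10^114 J/m³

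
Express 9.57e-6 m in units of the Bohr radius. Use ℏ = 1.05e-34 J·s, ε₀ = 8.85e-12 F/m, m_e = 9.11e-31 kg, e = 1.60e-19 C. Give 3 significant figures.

1.82e5

Bohr radius: a₀ = 4πε₀ℏ²/(m_e e²) = 5.26e-11 m.
9.57e-6 / 5.26e-11 = 1.82e5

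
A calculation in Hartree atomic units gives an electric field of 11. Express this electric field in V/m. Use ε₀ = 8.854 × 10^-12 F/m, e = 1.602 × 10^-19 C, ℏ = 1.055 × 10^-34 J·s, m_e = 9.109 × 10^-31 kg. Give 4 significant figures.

5.644 × 10^12 V/m

One atomic unit of electric field: E_au = E_h/(e a₀) = m_e²e⁵/((4πε₀)³ℏ⁴) = 5.131 × 10^11 V/m.
11 × 5.131 × 10^11 V/m = 5.644 × 10^12 V/m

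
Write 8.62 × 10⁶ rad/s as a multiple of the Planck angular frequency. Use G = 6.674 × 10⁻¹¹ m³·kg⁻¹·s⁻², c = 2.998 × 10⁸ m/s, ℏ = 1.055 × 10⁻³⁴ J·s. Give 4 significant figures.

4.648 × 10⁻³⁷

Planck angular frequency: ω_P = √(c⁵/(ℏG)) = 1.855 × 10⁴³ rad/s.
8.62 × 10⁶ / 1.855 × 10⁴³ = 4.648 × 10⁻³⁷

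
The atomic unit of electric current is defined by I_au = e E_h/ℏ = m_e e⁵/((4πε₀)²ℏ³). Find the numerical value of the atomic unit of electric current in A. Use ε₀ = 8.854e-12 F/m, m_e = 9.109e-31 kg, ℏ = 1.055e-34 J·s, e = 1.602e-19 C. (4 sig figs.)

6.612e-3 A

I_au = e E_h/ℏ = m_e e⁵/((4πε₀)²ℏ³)
E_h = 4.354e-18 J
e·E_h/ℏ = 6.612e-3 A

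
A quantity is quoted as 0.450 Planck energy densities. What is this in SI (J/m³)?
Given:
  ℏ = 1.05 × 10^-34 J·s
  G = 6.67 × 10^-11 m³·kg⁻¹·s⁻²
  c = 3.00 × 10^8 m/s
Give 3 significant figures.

One Planck energy density: u_P = c⁷/(ℏG²) = 4.68 × 10^113 J/m³.
0.450 × 4.68 × 10^113 J/m³ = 2.11 × 10^113 J/m³

2.11 × 10^113 J/m³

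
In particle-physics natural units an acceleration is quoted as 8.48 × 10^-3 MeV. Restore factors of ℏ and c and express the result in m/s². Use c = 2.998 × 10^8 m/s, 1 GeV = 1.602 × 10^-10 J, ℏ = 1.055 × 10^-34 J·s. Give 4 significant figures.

3.860 × 10^27 m/s²

Acceleration is [L]/[T]² = c·[E]/ℏ.
1 GeV → c/ℏ × (1 GeV in J) = 4.552 × 10^32 m/s².
Convert the energy scale: 8.48 × 10^-3 MeV = 8.48 × 10^-6 GeV.
Result: 8.48 × 10^-6 × 4.552 × 10^32 = 3.860 × 10^27 m/s².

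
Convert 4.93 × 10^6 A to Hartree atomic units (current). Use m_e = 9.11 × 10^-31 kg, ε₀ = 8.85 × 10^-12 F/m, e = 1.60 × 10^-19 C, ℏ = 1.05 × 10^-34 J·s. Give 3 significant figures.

atomic unit of electric current: I_au = e E_h/ℏ = m_e e⁵/((4πε₀)²ℏ³) = 6.67 × 10^-3 A.
4.93 × 10^6 / 6.67 × 10^-3 = 7.39 × 10^8

7.39 × 10^8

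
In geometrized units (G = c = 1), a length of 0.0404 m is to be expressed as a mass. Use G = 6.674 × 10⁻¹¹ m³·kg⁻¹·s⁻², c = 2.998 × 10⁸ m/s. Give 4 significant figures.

5.441 × 10²⁵ kg

Length → mass via c²/G.
0.0404 m × (c²/G) = 5.441 × 10²⁵ kg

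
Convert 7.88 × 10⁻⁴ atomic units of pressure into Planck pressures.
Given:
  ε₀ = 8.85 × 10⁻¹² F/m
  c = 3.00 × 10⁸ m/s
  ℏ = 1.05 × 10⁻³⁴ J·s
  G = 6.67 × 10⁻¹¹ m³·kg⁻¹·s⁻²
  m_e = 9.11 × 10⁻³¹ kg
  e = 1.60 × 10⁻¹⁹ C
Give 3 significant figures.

5.07 × 10⁻¹⁰⁴

atomic unit of pressure: P_au = E_h/a₀³ = m_e⁴e¹⁰/((4πε₀)⁵ℏ⁸) = 3.01 × 10¹³ Pa
Planck pressure: p_P = c⁷/(ℏG²) = 4.68 × 10¹¹³ Pa
7.88 × 10⁻⁴ × 3.01 × 10¹³ / 4.68 × 10¹¹³ = 5.07 × 10⁻¹⁰⁴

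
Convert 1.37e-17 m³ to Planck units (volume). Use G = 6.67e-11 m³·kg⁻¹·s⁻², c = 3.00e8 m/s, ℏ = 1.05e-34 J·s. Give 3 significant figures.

Planck volume: V_P = (ℏG/c³)^(3/2) = 4.18e-105 m³.
1.37e-17 / 4.18e-105 = 3.28e87

3.28e87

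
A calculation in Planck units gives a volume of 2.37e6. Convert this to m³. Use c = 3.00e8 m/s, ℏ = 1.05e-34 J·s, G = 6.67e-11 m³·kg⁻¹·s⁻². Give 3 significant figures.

9.90e-99 m³

One Planck volume: V_P = (ℏG/c³)^(3/2) = 4.18e-105 m³.
2.37e6 × 4.18e-105 m³ = 9.90e-99 m³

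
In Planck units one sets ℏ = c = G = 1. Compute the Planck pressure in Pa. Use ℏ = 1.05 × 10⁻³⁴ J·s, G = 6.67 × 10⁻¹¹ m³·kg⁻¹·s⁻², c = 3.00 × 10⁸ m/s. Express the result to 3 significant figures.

4.68 × 10¹¹³ Pa

p_P = c⁷/(ℏG²)
  = 2.19 × 10⁵⁹ / 4.67 × 10⁻⁵⁵
  = 4.68 × 10¹¹³ Pa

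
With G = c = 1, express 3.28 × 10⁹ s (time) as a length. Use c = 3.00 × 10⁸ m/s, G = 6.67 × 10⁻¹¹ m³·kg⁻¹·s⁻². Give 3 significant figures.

Time → length via c.
3.28 × 10⁹ s × (c) = 9.84 × 10¹⁷ m

9.84 × 10¹⁷ m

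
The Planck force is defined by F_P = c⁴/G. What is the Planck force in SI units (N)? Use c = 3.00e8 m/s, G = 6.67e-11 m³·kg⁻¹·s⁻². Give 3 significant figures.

1.21e44 N

F_P = c⁴/G
  = 8.10e33 / 6.67e-11
  = 1.21e44 N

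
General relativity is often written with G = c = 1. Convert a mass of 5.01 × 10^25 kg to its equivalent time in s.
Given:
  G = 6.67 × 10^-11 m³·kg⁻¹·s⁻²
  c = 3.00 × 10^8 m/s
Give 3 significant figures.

1.24 × 10^-10 s

Mass → time via G/c³.
5.01 × 10^25 kg × (G/c³) = 1.24 × 10^-10 s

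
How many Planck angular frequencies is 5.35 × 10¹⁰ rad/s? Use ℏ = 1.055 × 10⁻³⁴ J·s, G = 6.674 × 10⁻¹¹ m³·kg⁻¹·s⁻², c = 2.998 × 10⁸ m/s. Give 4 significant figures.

Planck angular frequency: ω_P = √(c⁵/(ℏG)) = 1.855 × 10⁴³ rad/s.
5.35 × 10¹⁰ / 1.855 × 10⁴³ = 2.885 × 10⁻³³

2.885 × 10⁻³³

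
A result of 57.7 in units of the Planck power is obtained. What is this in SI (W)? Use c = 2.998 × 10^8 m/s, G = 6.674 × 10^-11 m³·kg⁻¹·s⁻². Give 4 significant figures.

One Planck power: P_P = c⁵/G = 3.629 × 10^52 W.
57.7 × 3.629 × 10^52 W = 2.094 × 10^54 W

2.094 × 10^54 W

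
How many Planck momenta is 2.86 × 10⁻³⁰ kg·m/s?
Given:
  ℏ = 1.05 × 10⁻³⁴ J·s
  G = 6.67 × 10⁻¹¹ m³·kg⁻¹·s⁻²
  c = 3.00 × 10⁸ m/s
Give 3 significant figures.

4.39 × 10⁻³¹

Planck momentum: p_P = √(ℏc³/G) = 6.52 kg·m/s.
2.86 × 10⁻³⁰ / 6.52 = 4.39 × 10⁻³¹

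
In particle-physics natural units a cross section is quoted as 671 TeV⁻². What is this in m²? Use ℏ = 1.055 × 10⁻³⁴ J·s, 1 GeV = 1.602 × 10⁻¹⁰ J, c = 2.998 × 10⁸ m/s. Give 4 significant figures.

2.616 × 10⁻³⁵ m²

Area is [L]² = [E]⁻²·(ℏc)²; restore (ℏc)².
1 GeV⁻² → (ℏc)² × (1 GeV in J)⁻² = 3.898 × 10⁻³² m².
Convert the energy scale: 671 TeV⁻² = 6.71 × 10⁻⁴ GeV⁻².
Result: 6.71 × 10⁻⁴ × 3.898 × 10⁻³² = 2.616 × 10⁻³⁵ m².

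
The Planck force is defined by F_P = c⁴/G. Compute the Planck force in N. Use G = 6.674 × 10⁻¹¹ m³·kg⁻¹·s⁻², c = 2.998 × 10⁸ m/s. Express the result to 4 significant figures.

1.210 × 10⁴⁴ N

F_P = c⁴/G
  = 8.078 × 10³³ / 6.674 × 10⁻¹¹
  = 1.210 × 10⁴⁴ N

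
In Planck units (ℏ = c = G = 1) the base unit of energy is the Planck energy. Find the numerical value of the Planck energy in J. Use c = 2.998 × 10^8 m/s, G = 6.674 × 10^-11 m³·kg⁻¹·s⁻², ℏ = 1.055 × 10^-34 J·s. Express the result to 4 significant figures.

E_P = √(ℏc⁵/G)
  = √(3.828 × 10^18)
  = 1.957 × 10^9 J

1.957 × 10^9 J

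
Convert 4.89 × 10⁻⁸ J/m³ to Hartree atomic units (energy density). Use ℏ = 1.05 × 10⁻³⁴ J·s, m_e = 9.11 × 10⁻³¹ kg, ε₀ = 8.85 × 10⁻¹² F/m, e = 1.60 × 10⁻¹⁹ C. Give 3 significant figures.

1.62 × 10⁻²¹

atomic unit of energy density: u_au = E_h/a₀³ = m_e⁴e¹⁰/((4πε₀)⁵ℏ⁸) = 3.01 × 10¹³ J/m³.
4.89 × 10⁻⁸ / 3.01 × 10¹³ = 1.62 × 10⁻²¹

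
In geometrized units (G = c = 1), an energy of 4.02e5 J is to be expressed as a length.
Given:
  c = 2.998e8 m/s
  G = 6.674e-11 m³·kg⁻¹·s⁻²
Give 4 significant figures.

3.321e-39 m

Energy → length via G/c⁴.
4.02e5 J × (G/c⁴) = 3.321e-39 m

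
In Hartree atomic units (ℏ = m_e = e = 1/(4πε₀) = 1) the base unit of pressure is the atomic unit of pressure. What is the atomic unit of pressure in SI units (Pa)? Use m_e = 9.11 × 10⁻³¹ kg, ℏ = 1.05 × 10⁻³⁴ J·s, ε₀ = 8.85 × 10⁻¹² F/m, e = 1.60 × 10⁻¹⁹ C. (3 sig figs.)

P_au = E_h/a₀³ = m_e⁴e¹⁰/((4πε₀)⁵ℏ⁸)
E_h = 4.38 × 10⁻¹⁸ J
a₀ = 5.26 × 10⁻¹¹ m
E_h/a₀³ = 3.01 × 10¹³ Pa

3.01 × 10¹³ Pa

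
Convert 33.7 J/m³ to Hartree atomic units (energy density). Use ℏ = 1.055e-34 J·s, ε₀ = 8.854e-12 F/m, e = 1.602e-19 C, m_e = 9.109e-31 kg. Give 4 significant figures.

atomic unit of energy density: u_au = E_h/a₀³ = m_e⁴e¹⁰/((4πε₀)⁵ℏ⁸) = 2.929e13 J/m³.
33.7 / 2.929e13 = 1.151e-12

1.151e-12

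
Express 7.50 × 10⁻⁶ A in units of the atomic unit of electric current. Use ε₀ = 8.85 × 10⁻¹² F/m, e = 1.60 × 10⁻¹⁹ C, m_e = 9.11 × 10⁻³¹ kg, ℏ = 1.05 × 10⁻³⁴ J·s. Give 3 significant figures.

atomic unit of electric current: I_au = e E_h/ℏ = m_e e⁵/((4πε₀)²ℏ³) = 6.67 × 10⁻³ A.
7.50 × 10⁻⁶ / 6.67 × 10⁻³ = 1.12 × 10⁻³

1.12 × 10⁻³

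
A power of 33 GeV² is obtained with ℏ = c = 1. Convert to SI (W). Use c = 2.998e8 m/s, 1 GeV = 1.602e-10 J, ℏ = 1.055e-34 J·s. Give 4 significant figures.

8.028e15 W

Power is [E]/[T] = [E]²/ℏ.
1 GeV² → 1/ℏ × (1 GeV in J)² = 2.433e14 W.
Result: 33 × 2.433e14 = 8.028e15 W.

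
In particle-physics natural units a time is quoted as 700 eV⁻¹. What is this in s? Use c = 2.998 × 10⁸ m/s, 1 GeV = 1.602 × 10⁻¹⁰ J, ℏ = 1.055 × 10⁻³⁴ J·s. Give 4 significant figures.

4.610 × 10⁻¹³ s

A time is [E]⁻¹ in ℏ=c=1; restore one factor of ℏ.
1 GeV⁻¹ → ℏ × (1 GeV in J)⁻¹ = 6.586 × 10⁻²⁵ s.
Convert the energy scale: 700 eV⁻¹ = 7.00 × 10¹¹ GeV⁻¹.
Result: 7.00 × 10¹¹ × 6.586 × 10⁻²⁵ = 4.610 × 10⁻¹³ s.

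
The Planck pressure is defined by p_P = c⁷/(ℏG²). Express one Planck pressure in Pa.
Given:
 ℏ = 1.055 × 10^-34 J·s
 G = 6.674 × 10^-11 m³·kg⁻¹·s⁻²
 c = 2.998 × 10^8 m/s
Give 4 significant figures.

4.632 × 10^113 Pa

p_P = c⁷/(ℏG²)
  = 2.177 × 10^59 / 4.699 × 10^-55
  = 4.632 × 10^113 Pa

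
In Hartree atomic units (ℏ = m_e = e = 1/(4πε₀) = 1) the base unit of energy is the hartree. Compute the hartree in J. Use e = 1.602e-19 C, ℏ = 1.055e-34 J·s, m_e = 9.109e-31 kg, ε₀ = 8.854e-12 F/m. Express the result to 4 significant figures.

E_h = m_e e⁴/(4πε₀ℏ)²
  = 6.000e-106 / 1.378e-88
  = 4.354e-18 J

4.354e-18 J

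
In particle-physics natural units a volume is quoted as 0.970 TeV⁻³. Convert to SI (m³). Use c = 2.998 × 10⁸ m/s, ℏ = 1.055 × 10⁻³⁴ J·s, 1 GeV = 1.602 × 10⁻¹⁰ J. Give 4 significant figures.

Volume is [L]³ = [E]⁻³·(ℏc)³.
1 GeV⁻³ → (ℏc)³ × (1 GeV in J)⁻³ = 7.696 × 10⁻⁴⁸ m³.
Convert the energy scale: 0.970 TeV⁻³ = 9.70 × 10⁻¹⁰ GeV⁻³.
Result: 9.70 × 10⁻¹⁰ × 7.696 × 10⁻⁴⁸ = 7.465 × 10⁻⁵⁷ m³.

7.465 × 10⁻⁵⁷ m³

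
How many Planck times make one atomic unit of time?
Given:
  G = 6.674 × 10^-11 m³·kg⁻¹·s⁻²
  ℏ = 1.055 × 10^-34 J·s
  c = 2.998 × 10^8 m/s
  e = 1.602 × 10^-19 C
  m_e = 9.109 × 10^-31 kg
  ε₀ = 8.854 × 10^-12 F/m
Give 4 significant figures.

atomic unit of time: τ_au = (4πε₀)²ℏ³/(m_e e⁴) = 2.423 × 10^-17 s
Planck time: t_P = √(ℏG/c⁵) = 5.392 × 10^-44 s
ratio = 2.423 × 10^-17 / 5.392 × 10^-44 = 4.494 × 10^26

4.494 × 10^26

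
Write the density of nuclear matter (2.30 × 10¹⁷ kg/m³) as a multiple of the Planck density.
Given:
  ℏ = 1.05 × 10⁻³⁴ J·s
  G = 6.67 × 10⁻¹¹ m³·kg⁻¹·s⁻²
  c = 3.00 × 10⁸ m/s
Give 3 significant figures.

4.42 × 10⁻⁸⁰

Planck density: ρ_P = c⁵/(ℏG²) = 5.20 × 10⁹⁶ kg/m³.
2.30 × 10¹⁷ / 5.20 × 10⁹⁶ = 4.42 × 10⁻⁸⁰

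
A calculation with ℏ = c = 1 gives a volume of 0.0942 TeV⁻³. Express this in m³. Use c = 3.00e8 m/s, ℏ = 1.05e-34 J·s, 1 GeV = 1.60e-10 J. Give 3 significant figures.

7.19e-58 m³

Volume is [L]³ = [E]⁻³·(ℏc)³.
1 GeV⁻³ → (ℏc)³ × (1 GeV in J)⁻³ = 7.63e-48 m³.
Convert the energy scale: 0.0942 TeV⁻³ = 9.42e-11 GeV⁻³.
Result: 9.42e-11 × 7.63e-48 = 7.19e-58 m³.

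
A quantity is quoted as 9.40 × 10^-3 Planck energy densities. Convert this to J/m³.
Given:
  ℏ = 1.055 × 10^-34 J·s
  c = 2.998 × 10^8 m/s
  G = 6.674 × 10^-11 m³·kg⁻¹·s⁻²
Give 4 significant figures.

One Planck energy density: u_P = c⁷/(ℏG²) = 4.632 × 10^113 J/m³.
9.40 × 10^-3 × 4.632 × 10^113 J/m³ = 4.354 × 10^111 J/m³

4.354 × 10^111 J/m³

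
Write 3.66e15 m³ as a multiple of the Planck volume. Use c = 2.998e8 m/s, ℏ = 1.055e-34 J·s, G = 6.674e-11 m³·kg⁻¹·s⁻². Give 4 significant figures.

Planck volume: V_P = (ℏG/c³)^(3/2) = 4.224e-105 m³.
3.66e15 / 4.224e-105 = 8.665e119

8.665e119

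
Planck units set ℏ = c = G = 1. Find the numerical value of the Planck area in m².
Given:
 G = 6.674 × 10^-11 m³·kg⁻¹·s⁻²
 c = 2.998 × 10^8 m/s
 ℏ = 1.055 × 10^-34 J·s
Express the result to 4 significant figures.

2.613 × 10^-70 m²

The unique combination of the constants set to 1 with dimensions of area is A_P = ℏG/c³.
  = 7.041 × 10^-45 / 2.695 × 10^25
  = 2.613 × 10^-70 m²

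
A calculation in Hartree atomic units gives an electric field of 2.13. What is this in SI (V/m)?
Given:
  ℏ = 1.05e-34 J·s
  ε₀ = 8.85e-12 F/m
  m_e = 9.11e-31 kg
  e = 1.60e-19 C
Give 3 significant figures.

One atomic unit of electric field: E_au = E_h/(e a₀) = m_e²e⁵/((4πε₀)³ℏ⁴) = 5.20e11 V/m.
2.13 × 5.20e11 V/m = 1.11e12 V/m

1.11e12 V/m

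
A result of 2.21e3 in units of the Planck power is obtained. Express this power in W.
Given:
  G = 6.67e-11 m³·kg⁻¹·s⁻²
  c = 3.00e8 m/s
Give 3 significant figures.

8.05e55 W

One Planck power: P_P = c⁵/G = 3.64e52 W.
2.21e3 × 3.64e52 W = 8.05e55 W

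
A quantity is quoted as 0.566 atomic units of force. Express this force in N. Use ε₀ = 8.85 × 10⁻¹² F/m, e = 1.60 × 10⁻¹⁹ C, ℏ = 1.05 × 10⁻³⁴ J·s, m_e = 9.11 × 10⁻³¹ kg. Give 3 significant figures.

4.71 × 10⁻⁸ N

One atomic unit of force: F_au = E_h/a₀ = m_e²e⁶/((4πε₀)³ℏ⁴) = 8.33 × 10⁻⁸ N.
0.566 × 8.33 × 10⁻⁸ N = 4.71 × 10⁻⁸ N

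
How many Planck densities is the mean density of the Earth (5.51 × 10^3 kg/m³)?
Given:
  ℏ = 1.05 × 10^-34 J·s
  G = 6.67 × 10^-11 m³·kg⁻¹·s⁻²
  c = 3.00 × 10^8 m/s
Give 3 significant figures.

1.06 × 10^-93

Planck density: ρ_P = c⁵/(ℏG²) = 5.20 × 10^96 kg/m³.
5.51 × 10^3 / 5.20 × 10^96 = 1.06 × 10^-93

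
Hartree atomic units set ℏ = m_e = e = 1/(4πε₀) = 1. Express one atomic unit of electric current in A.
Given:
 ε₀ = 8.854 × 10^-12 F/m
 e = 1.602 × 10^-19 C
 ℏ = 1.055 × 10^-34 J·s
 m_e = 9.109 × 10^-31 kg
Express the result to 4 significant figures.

Dimensional analysis gives I_au = e E_h/ℏ = m_e e⁵/((4πε₀)²ℏ³).
E_h = 4.354 × 10^-18 J
e·E_h/ℏ = 6.612 × 10^-3 A

6.612 × 10^-3 A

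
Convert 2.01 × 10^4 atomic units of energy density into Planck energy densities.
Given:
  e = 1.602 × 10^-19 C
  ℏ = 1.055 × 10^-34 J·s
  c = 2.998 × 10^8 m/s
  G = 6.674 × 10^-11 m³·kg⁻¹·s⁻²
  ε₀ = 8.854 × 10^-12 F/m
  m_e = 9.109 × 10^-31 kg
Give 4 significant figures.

1.271 × 10^-96

atomic unit of energy density: u_au = E_h/a₀³ = m_e⁴e¹⁰/((4πε₀)⁵ℏ⁸) = 2.929 × 10^13 J/m³
Planck energy density: u_P = c⁷/(ℏG²) = 4.632 × 10^113 J/m³
2.01 × 10^4 × 2.929 × 10^13 / 4.632 × 10^113 = 1.271 × 10^-96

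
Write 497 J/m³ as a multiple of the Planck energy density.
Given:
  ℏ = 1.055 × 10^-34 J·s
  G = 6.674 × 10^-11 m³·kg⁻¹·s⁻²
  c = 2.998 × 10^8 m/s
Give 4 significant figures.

Planck energy density: u_P = c⁷/(ℏG²) = 4.632 × 10^113 J/m³.
497 / 4.632 × 10^113 = 1.073 × 10^-111

1.073 × 10^-111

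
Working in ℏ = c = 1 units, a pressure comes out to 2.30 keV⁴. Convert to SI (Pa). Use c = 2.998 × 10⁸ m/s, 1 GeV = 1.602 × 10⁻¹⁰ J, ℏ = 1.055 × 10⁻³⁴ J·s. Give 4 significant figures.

Pressure is [E]/[L]³ = [E]⁴/(ℏc)³.
1 GeV⁴ → 1/(ℏc)³ × (1 GeV in J)⁴ = 2.082 × 10³⁷ Pa.
Convert the energy scale: 2.30 keV⁴ = 2.30 × 10⁻²⁴ GeV⁴.
Result: 2.30 × 10⁻²⁴ × 2.082 × 10³⁷ = 4.788 × 10¹³ Pa.

4.788 × 10¹³ Pa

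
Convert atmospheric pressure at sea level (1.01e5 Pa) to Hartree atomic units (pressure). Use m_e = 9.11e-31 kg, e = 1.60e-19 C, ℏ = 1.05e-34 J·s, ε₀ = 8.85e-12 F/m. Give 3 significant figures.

atomic unit of pressure: P_au = E_h/a₀³ = m_e⁴e¹⁰/((4πε₀)⁵ℏ⁸) = 3.01e13 Pa.
1.01e5 / 3.01e13 = 3.35e-9

3.35e-9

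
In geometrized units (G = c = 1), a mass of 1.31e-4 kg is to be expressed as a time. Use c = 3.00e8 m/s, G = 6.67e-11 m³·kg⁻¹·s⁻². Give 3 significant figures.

Mass → time via G/c³.
1.31e-4 kg × (G/c³) = 3.24e-40 s

3.24e-40 s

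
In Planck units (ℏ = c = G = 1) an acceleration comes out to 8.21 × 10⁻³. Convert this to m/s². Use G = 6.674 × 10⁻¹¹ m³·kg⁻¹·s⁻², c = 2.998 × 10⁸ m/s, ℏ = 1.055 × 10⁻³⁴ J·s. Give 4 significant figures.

4.565 × 10⁴⁹ m/s²

One Planck acceleration: a_P = √(c⁷/(ℏG)) = 5.560 × 10⁵¹ m/s².
8.21 × 10⁻³ × 5.560 × 10⁵¹ m/s² = 4.565 × 10⁴⁹ m/s²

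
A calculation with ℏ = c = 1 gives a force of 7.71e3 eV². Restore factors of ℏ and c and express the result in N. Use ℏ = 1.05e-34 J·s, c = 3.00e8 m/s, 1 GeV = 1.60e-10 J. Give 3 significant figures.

6.27e-9 N

Force is [E]/[L] = [E]²/(ℏc); restore (ℏc)⁻¹.
1 GeV² → 1/(ℏc) × (1 GeV in J)² = 8.13e5 N.
Convert the energy scale: 7.71e3 eV² = 7.71e-15 GeV².
Result: 7.71e-15 × 8.13e5 = 6.27e-9 N.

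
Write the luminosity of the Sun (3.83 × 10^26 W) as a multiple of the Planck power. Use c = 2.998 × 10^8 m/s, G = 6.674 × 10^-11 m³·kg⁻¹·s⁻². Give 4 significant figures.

1.055 × 10^-26

Planck power: P_P = c⁵/G = 3.629 × 10^52 W.
3.83 × 10^26 / 3.629 × 10^52 = 1.055 × 10^-26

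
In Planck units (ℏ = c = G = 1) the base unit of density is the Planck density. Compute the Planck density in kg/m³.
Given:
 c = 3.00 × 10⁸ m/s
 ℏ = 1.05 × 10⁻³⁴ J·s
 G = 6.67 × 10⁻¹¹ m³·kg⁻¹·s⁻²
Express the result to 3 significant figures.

5.20 × 10⁹⁶ kg/m³

ρ_P = c⁵/(ℏG²)
  = 2.43 × 10⁴² / 4.67 × 10⁻⁵⁵
  = 5.20 × 10⁹⁶ kg/m³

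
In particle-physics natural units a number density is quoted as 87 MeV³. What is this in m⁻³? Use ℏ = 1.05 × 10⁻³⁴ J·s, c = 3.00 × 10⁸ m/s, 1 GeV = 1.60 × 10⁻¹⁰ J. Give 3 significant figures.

1.14 × 10⁴⁰ m⁻³

Number density is [L]⁻³ = [E]³/(ℏc)³.
1 GeV³ → 1/(ℏc)³ × (1 GeV in J)³ = 1.31 × 10⁴⁷ m⁻³.
Convert the energy scale: 87 MeV³ = 8.70 × 10⁻⁸ GeV³.
Result: 8.70 × 10⁻⁸ × 1.31 × 10⁴⁷ = 1.14 × 10⁴⁰ m⁻³.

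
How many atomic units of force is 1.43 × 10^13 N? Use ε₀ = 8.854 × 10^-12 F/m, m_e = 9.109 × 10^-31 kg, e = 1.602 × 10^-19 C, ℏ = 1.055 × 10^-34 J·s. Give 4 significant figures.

1.740 × 10^20

atomic unit of force: F_au = E_h/a₀ = m_e²e⁶/((4πε₀)³ℏ⁴) = 8.220 × 10^-8 N.
1.43 × 10^13 / 8.220 × 10^-8 = 1.740 × 10^20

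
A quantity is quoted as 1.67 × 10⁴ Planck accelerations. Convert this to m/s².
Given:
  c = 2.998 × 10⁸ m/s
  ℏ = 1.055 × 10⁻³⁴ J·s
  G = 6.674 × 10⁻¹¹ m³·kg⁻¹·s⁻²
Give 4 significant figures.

9.286 × 10⁵⁵ m/s²

One Planck acceleration: a_P = √(c⁷/(ℏG)) = 5.560 × 10⁵¹ m/s².
1.67 × 10⁴ × 5.560 × 10⁵¹ m/s² = 9.286 × 10⁵⁵ m/s²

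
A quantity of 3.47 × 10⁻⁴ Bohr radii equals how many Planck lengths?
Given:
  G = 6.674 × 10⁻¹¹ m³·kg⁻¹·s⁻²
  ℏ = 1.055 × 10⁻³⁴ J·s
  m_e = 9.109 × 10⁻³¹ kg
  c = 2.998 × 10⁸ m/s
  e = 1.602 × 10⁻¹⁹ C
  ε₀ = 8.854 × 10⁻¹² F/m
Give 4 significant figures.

Bohr radius: a₀ = 4πε₀ℏ²/(m_e e²) = 5.297 × 10⁻¹¹ m
Planck length: ℓ_P = √(ℏG/c³) = 1.616 × 10⁻³⁵ m
3.47 × 10⁻⁴ × 5.297 × 10⁻¹¹ / 1.616 × 10⁻³⁵ = 1.137 × 10²¹

1.137 × 10²¹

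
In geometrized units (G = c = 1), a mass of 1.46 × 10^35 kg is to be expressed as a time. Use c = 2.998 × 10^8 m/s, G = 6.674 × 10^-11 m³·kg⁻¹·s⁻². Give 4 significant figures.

Mass → time via G/c³.
1.46 × 10^35 kg × (G/c³) = 0.3616 s

0.3616 s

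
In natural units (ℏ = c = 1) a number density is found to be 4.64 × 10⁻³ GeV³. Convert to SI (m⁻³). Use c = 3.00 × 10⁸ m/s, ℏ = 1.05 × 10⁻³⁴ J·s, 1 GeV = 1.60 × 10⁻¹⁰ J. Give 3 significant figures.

6.08 × 10⁴⁴ m⁻³

Number density is [L]⁻³ = [E]³/(ℏc)³.
1 GeV³ → 1/(ℏc)³ × (1 GeV in J)³ = 1.31 × 10⁴⁷ m⁻³.
Result: 4.64 × 10⁻³ × 1.31 × 10⁴⁷ = 6.08 × 10⁴⁴ m⁻³.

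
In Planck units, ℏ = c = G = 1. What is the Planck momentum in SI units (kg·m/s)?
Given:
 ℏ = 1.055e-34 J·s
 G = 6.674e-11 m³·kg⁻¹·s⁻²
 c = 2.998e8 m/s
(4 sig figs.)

6.527 kg·m/s

The unique combination of the constants set to 1 with dimensions of momentum is p_P = √(ℏc³/G).
  = √(42.60)
  = 6.527 kg·m/s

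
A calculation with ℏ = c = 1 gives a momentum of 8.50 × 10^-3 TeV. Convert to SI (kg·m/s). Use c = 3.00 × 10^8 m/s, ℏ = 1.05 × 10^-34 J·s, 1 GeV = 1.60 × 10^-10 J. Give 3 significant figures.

Momentum is [E]/c; divide by c.
1 GeV → 1/c × (1 GeV in J) = 5.33 × 10^-19 kg·m/s.
Convert the energy scale: 8.50 × 10^-3 TeV = 8.50 GeV.
Result: 8.50 × 5.33 × 10^-19 = 4.53 × 10^-18 kg·m/s.

4.53 × 10^-18 kg·m/s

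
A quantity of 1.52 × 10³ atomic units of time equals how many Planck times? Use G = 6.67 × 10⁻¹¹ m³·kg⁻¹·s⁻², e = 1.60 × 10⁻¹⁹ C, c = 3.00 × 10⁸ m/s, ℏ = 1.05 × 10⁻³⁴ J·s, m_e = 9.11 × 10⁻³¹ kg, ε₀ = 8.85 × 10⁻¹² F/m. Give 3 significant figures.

atomic unit of time: τ_au = (4πε₀)²ℏ³/(m_e e⁴) = 2.40 × 10⁻¹⁷ s
Planck time: t_P = √(ℏG/c⁵) = 5.37 × 10⁻⁴⁴ s
1.52 × 10³ × 2.40 × 10⁻¹⁷ / 5.37 × 10⁻⁴⁴ = 6.79 × 10²⁹

6.79 × 10²⁹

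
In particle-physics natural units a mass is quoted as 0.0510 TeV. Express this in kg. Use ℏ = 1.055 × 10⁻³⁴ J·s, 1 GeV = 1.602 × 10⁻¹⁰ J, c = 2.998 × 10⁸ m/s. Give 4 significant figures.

Mass is [E]/c²; divide by c².
1 GeV → 1/c² × (1 GeV in J) = 1.782 × 10⁻²⁷ kg.
Convert the energy scale: 0.0510 TeV = 51 GeV.
Result: 51 × 1.782 × 10⁻²⁷ = 9.090 × 10⁻²⁶ kg.

9.090 × 10⁻²⁶ kg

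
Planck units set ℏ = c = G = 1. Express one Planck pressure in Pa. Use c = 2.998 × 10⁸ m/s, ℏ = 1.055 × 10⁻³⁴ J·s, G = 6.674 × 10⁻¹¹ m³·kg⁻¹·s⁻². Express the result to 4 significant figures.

4.632 × 10¹¹³ Pa

From ℏ = c = G = 1 the pressure scale is p_P = c⁷/(ℏG²).
  = 2.177 × 10⁵⁹ / 4.699 × 10⁻⁵⁵
  = 4.632 × 10¹¹³ Pa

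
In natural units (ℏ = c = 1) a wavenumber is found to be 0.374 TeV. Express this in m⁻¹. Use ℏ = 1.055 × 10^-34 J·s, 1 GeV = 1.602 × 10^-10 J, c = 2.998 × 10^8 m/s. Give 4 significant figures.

Inverse length is [E]/(ℏc).
1 GeV → 1/(ℏc) × (1 GeV in J) = 5.065 × 10^15 m⁻¹.
Convert the energy scale: 0.374 TeV = 374 GeV.
Result: 374 × 5.065 × 10^15 = 1.894 × 10^18 m⁻¹.

1.894 × 10^18 m⁻¹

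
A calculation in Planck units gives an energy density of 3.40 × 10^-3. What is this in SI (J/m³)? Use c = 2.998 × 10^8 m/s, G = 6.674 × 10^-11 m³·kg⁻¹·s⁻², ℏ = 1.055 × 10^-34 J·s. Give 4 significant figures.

1.575 × 10^111 J/m³

One Planck energy density: u_P = c⁷/(ℏG²) = 4.632 × 10^113 J/m³.
3.40 × 10^-3 × 4.632 × 10^113 J/m³ = 1.575 × 10^111 J/m³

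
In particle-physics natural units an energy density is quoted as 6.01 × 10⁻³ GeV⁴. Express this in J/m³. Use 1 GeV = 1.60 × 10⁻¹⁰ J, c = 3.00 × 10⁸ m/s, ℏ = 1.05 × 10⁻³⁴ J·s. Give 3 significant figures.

[E]/[L]³ = [E]⁴/(ℏc)³; restore (ℏc)⁻³.
1 GeV⁴ → 1/(ℏc)³ × (1 GeV in J)⁴ = 2.10 × 10³⁷ J/m³.
Result: 6.01 × 10⁻³ × 2.10 × 10³⁷ = 1.26 × 10³⁵ J/m³.

1.26 × 10³⁵ J/m³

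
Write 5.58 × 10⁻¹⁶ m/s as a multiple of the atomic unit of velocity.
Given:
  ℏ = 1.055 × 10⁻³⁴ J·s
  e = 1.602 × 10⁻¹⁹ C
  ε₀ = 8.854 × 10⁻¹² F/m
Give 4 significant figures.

atomic unit of velocity: v_au = e²/(4πε₀ℏ) = 2.186 × 10⁶ m/s.
5.58 × 10⁻¹⁶ / 2.186 × 10⁶ = 2.552 × 10⁻²²

2.552 × 10⁻²²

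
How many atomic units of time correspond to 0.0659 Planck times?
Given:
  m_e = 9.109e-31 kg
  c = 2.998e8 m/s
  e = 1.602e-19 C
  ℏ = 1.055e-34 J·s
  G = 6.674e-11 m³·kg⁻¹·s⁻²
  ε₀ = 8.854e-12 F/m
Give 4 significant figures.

1.467e-28

Planck time: t_P = √(ℏG/c⁵) = 5.392e-44 s
atomic unit of time: τ_au = (4πε₀)²ℏ³/(m_e e⁴) = 2.423e-17 s
0.0659 × 5.392e-44 / 2.423e-17 = 1.467e-28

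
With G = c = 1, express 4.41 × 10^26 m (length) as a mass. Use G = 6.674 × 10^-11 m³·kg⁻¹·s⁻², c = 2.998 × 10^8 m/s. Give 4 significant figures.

Length → mass via c²/G.
4.41 × 10^26 m × (c²/G) = 5.939 × 10^53 kg

5.939 × 10^53 kg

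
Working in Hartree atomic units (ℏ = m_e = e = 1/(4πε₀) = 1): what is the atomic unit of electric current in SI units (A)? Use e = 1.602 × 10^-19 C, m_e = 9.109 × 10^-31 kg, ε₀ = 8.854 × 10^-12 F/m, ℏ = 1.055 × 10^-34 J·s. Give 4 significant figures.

From ℏ = m_e = e = 1/(4πε₀) = 1 the current scale is I_au = e E_h/ℏ = m_e e⁵/((4πε₀)²ℏ³).
E_h = 4.354 × 10^-18 J
e·E_h/ℏ = 6.612 × 10^-3 A

6.612 × 10^-3 A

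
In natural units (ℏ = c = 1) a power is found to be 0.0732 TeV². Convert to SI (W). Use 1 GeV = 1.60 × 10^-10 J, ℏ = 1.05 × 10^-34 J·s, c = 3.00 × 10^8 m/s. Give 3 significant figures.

1.78 × 10^19 W

Power is [E]/[T] = [E]²/ℏ.
1 GeV² → 1/ℏ × (1 GeV in J)² = 2.44 × 10^14 W.
Convert the energy scale: 0.0732 TeV² = 7.32 × 10^4 GeV².
Result: 7.32 × 10^4 × 2.44 × 10^14 = 1.78 × 10^19 W.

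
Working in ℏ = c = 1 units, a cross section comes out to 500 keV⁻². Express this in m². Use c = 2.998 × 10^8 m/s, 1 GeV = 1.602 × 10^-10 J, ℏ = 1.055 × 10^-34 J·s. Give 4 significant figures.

Area is [L]² = [E]⁻²·(ℏc)²; restore (ℏc)².
1 GeV⁻² → (ℏc)² × (1 GeV in J)⁻² = 3.898 × 10^-32 m².
Convert the energy scale: 500 keV⁻² = 5.00 × 10^14 GeV⁻².
Result: 5.00 × 10^14 × 3.898 × 10^-32 = 1.949 × 10^-17 m².

1.949 × 10^-17 m²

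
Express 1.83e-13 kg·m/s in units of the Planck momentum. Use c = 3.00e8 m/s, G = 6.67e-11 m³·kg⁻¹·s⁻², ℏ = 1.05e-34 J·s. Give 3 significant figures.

2.81e-14

Planck momentum: p_P = √(ℏc³/G) = 6.52 kg·m/s.
1.83e-13 / 6.52 = 2.81e-14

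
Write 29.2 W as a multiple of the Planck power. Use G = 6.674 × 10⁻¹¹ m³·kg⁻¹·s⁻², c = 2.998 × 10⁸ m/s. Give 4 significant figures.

8.047 × 10⁻⁵²

Planck power: P_P = c⁵/G = 3.629 × 10⁵² W.
29.2 / 3.629 × 10⁵² = 8.047 × 10⁻⁵²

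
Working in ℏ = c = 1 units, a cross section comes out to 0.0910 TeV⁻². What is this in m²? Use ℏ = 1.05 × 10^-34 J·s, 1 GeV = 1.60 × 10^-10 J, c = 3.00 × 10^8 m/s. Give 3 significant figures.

3.53 × 10^-39 m²

Area is [L]² = [E]⁻²·(ℏc)²; restore (ℏc)².
1 GeV⁻² → (ℏc)² × (1 GeV in J)⁻² = 3.88 × 10^-32 m².
Convert the energy scale: 0.0910 TeV⁻² = 9.10 × 10^-8 GeV⁻².
Result: 9.10 × 10^-8 × 3.88 × 10^-32 = 3.53 × 10^-39 m².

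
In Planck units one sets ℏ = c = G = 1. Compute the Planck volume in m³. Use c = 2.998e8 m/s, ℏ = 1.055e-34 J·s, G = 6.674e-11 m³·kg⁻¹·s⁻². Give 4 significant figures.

V_P = (ℏG/c³)^(3/2)
  = √(1.784e-209)
  = 4.224e-105 m³

4.224e-105 m³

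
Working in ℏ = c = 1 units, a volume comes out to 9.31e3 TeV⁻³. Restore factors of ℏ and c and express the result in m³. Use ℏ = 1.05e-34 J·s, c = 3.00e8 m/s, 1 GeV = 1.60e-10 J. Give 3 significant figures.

Volume is [L]³ = [E]⁻³·(ℏc)³.
1 GeV⁻³ → (ℏc)³ × (1 GeV in J)⁻³ = 7.63e-48 m³.
Convert the energy scale: 9.31e3 TeV⁻³ = 9.31e-6 GeV⁻³.
Result: 9.31e-6 × 7.63e-48 = 7.10e-53 m³.

7.10e-53 m³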